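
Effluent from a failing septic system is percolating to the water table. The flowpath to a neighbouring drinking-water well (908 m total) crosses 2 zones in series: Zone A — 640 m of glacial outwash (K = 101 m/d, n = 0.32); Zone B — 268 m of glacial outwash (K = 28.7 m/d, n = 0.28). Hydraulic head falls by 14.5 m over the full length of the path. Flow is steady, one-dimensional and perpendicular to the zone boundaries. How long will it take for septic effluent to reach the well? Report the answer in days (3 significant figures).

303 days

Steady 1-D flow in series ⇒ the Darcy flux q is identical in every zone and the zone head losses add (resistances L/K in series).
Σ(L/K) = 640/101 + 268/28.7 = 6.337 + 9.338 = 15.67 d
q = ΔH / Σ(L/K) = 14.5 / 15.67 = 0.9251 m/d (same in every zone)
Zone A: v = q/n = 0.9251/0.32 = 2.891 m/d → t_A = 640/2.891 = 221.4 d
Zone B: v = q/n = 0.9251/0.28 = 3.304 m/d → t_B = 268/3.304 = 81.12 d
Total t = 221.4 + 81.12 = 302.5 d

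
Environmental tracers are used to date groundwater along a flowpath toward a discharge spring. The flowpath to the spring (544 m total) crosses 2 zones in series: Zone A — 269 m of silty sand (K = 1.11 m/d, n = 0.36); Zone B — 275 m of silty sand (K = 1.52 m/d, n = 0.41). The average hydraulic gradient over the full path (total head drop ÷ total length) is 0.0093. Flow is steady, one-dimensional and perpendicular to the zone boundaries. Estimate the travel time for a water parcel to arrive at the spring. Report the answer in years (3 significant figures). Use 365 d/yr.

Continuity: the same q passes through each zone, so ΔH = q·Σ(L_j/K_j) — the zones act as resistances in series.
Σ(L/K) = 269/1.11 + 275/1.52 = 242.3 + 180.9 = 423.3 d
K_eq = L_total / Σ(L/K) = 544 / 423.3 = 1.285 m/d
q = K_eq · i = 1.285 × 0.0093 = 0.01195 m/d (same in every zone)
Zone A: v = q/n = 0.01195/0.36 = 0.03320 m/d → t_A = 269/0.03320 = 8102 d
Zone B: v = q/n = 0.01195/0.41 = 0.02915 m/d → t_B = 275/0.02915 = 9433 d
Total t = 8102 + 9433 = 17530 d
   = 17530 / 365 = 48.0 yr

48.0 years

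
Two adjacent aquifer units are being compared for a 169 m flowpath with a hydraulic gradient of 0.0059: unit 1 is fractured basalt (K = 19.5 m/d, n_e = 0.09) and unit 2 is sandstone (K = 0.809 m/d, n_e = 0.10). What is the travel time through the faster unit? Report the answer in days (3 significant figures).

132 days

Unit 1 (fractured basalt): v = 19.5×0.0059/0.09 = 1.278 m/d, t = 169/1.278 = 132.2 d
Unit 2 (sandstone): v = 0.809×0.0059/0.10 = 0.04773 m/d, t = 169/0.04773 = 3541 d
Faster unit: t = 132 d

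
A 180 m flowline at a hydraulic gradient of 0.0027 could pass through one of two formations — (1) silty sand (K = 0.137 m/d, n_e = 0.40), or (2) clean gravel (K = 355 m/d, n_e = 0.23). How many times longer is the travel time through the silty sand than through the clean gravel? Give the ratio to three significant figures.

Unit 1 (silty sand): v = 0.137×0.0027/0.40 = 9.248e-4 m/d, t = 180/9.248e-4 = 194600 d
Unit 2 (clean gravel): v = 355×0.0027/0.23 = 4.167 m/d, t = 180/4.167 = 43.19 d
t(silty sand) / t(clean gravel) = 194600/43.19 = 4510

4510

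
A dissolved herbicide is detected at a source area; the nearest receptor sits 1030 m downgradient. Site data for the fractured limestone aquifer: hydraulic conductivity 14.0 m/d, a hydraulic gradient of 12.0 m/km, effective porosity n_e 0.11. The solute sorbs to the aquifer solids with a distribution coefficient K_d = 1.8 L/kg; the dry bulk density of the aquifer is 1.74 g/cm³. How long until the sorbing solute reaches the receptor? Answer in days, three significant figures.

Specific discharge q = 14.0 × 0.012 = 0.1680 m/d
Seepage velocity v = q / n = 0.1680 / 0.11 = 1.527 m/d
Retardation R = 1 + ρ_b·K_d/n = 1 + 1.74×1.8/0.11 = 29.47
Contaminant velocity v_c = v/R = 1.527/29.47 = 0.05182 m/d
t = L/v_c = 1030/0.05182 = 19880 d

19900 days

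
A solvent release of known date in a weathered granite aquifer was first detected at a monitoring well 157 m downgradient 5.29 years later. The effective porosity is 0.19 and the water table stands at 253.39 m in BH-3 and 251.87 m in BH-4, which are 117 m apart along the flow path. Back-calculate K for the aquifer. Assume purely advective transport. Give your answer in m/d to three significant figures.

1.19 m/d

Hydraulic gradient i = (253.39 − 251.87) / 117 = 1.52 / 117 = 0.01299
t = 5.29 years = 1931 d
v = L / t = 157 / 1931 = 0.08131 m/d
K = v · n / i = 0.08131 × 0.19 / 0.01299 = 1.19 m/d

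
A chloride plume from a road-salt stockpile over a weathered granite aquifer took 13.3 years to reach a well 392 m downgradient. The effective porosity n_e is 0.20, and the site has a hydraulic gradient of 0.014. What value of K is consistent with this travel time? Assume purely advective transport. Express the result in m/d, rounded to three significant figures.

1.15 m/d

t = 13.3 years = 4855 d
v = L / t = 392 / 4855 = 0.08075 m/d
K = v · n / i = 0.08075 × 0.20 / 0.014 = 1.15 m/d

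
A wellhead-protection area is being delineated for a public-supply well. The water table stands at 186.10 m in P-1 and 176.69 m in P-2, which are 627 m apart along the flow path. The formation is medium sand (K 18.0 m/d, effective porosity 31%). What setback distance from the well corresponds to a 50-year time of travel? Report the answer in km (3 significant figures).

Hydraulic gradient i = (186.10 − 176.69) / 627 = 9.41 / 627 = 0.01501
q = Ki = 18.0 × 0.01501 = 0.2701 m/d
Average linear velocity = 0.2701 / 0.31 = 0.8714 m/d
T = 50 yr × 365 = 18250 d
L = v × T = 0.8714 × 18250 = 15900 m
   = 15.9 km

15.9 km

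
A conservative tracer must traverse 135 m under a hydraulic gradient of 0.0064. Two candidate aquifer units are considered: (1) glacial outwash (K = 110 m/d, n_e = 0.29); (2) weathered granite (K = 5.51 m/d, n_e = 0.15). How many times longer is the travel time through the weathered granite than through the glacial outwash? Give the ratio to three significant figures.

10.3

Unit 1 (glacial outwash): v = 110×0.0064/0.29 = 2.428 m/d, t = 135/2.428 = 55.61 d
Unit 2 (weathered granite): v = 5.51×0.0064/0.15 = 0.2351 m/d, t = 135/0.2351 = 574.2 d
t(weathered granite) / t(glacial outwash) = 574.2/55.61 = 10.3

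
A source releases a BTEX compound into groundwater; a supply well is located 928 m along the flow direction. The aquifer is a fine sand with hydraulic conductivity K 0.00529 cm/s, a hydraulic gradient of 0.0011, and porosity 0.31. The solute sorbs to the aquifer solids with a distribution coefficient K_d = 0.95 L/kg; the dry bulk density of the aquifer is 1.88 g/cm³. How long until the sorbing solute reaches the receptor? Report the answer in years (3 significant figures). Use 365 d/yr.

1060 years

K = 0.00529 cm/s × 864 = 4.571 m/d
Specific discharge q = 4.571 × 0.0011 = 0.005028 m/d
v = Ki/n = 4.571·0.0011/0.31 = 0.01622 m/d
Retardation R = 1 + ρ_b·K_d/n = 1 + 1.88×0.95/0.31 = 6.761
Contaminant velocity v_c = v/R = 0.01622/6.761 = 0.002399 m/d
t = L/v_c = 928/0.002399 = 386900 d
   = 386900/365 = 1060 yr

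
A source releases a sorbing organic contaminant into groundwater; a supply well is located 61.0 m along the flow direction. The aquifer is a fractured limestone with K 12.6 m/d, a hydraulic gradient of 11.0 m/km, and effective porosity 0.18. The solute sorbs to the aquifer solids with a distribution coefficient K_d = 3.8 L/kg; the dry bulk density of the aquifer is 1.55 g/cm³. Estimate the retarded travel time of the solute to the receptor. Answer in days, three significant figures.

2670 days

Darcy flux q = K·i = 12.6 × 0.011 = 0.1386 m/d
v_s = q/n_e = 0.1386/0.18 = 0.7700 m/d
Retardation R = 1 + ρ_b·K_d/n = 1 + 1.55×3.8/0.18 = 33.72
Contaminant velocity v_c = v/R = 0.7700/33.72 = 0.02283 m/d
t = L/v_c = 61.0/0.02283 = 2672 d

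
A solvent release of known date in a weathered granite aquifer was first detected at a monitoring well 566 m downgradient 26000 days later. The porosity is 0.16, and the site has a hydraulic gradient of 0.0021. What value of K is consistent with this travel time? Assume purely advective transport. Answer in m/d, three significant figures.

1.66 m/d

v = L / t = 566 / 26000 = 0.02177 m/d
K = v · n / i = 0.02177 × 0.16 / 0.0021 = 1.66 m/d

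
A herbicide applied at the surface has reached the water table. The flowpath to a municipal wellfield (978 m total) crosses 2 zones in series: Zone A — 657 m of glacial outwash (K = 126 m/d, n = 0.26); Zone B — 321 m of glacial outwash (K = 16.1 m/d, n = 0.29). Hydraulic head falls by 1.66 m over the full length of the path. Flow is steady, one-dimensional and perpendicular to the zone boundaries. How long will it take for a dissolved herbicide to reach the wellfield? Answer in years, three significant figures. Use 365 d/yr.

11.0 years

Continuity: the same q passes through each zone, so ΔH = q·Σ(L_j/K_j) — the zones act as resistances in series.
Σ(L/K) = 657/126 + 321/16.1 = 5.214 + 19.94 = 25.15 d
q = ΔH / Σ(L/K) = 1.66 / 25.15 = 0.06600 m/d (same in every zone)
Zone A: v = q/n = 0.06600/0.26 = 0.2538 m/d → t_A = 657/0.2538 = 2588 d
Zone B: v = q/n = 0.06600/0.29 = 0.2276 m/d → t_B = 321/0.2276 = 1410 d
Total t = 2588 + 1410 = 3999 d
   = 3999 / 365 = 11.0 yr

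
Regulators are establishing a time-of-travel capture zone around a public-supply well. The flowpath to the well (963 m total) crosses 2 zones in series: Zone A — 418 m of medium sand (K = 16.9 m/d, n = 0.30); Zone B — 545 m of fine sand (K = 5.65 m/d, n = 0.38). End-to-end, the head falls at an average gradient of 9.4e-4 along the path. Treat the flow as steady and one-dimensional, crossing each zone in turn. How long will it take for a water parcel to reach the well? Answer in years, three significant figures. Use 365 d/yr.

122 years

Steady 1-D flow in series ⇒ the Darcy flux q is identical in every zone and the zone head losses add (resistances L/K in series).
Σ(L/K) = 418/16.9 + 545/5.65 = 24.73 + 96.46 = 121.2 d
K_eq = L_total / Σ(L/K) = 963 / 121.2 = 7.946 m/d
q = K_eq · i = 7.946 × 9.4e-4 = 0.007469 m/d (same in every zone)
Zone A: v = q/n = 0.007469/0.30 = 0.02490 m/d → t_A = 418/0.02490 = 16790 d
Zone B: v = q/n = 0.007469/0.38 = 0.01966 m/d → t_B = 545/0.01966 = 27730 d
Total t = 16790 + 27730 = 44520 d
   = 44520 / 365 = 122 yr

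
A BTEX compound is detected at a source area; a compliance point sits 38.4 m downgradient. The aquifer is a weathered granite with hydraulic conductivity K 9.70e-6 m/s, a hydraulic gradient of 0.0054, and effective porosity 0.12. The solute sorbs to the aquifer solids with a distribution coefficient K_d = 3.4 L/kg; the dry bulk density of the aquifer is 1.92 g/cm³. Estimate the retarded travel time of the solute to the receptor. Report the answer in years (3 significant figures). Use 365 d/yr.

K = 9.70e-6 m/s × 86400 s/d = 0.8381 m/d
Darcy flux q = K·i = 0.8381 × 0.0054 = 0.004526 m/d
v_s = q/n_e = 0.004526/0.12 = 0.03771 m/d
Retardation R = 1 + ρ_b·K_d/n = 1 + 1.92×3.4/0.12 = 55.40
Contaminant velocity v_c = v/R = 0.03771/55.40 = 6.808e-4 m/d
t = L/v_c = 38.4/6.808e-4 = 56410 d
   = 56410/365 = 155 yr

155 years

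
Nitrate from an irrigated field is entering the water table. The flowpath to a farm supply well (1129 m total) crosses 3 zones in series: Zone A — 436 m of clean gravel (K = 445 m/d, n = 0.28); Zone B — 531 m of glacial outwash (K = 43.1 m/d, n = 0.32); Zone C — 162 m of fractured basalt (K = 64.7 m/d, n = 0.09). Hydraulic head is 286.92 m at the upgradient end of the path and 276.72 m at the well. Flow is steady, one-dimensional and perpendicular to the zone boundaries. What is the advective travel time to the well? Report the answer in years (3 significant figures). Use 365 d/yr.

1.30 years

Total head drop ΔH = 286.92 − 276.72 = 10.20 m
Continuity: the same q passes through each zone, so ΔH = q·Σ(L_j/K_j) — the zones act as resistances in series.
Σ(L/K) = 436/445 + 531/43.1 + 162/64.7 = 0.9798 + 12.32 + 2.504 = 15.80 d
q = ΔH / Σ(L/K) = 10.20 / 15.80 = 0.6454 m/d (same in every zone)
Zone A: v = q/n = 0.6454/0.28 = 2.305 m/d → t_A = 436/2.305 = 189.2 d
Zone B: v = q/n = 0.6454/0.32 = 2.017 m/d → t_B = 531/2.017 = 263.3 d
Zone C: v = q/n = 0.6454/0.09 = 7.171 m/d → t_C = 162/7.171 = 22.59 d
Total t = 189.2 + 263.3 + 22.59 = 475.0 d
   = 475.0 / 365 = 1.30 yr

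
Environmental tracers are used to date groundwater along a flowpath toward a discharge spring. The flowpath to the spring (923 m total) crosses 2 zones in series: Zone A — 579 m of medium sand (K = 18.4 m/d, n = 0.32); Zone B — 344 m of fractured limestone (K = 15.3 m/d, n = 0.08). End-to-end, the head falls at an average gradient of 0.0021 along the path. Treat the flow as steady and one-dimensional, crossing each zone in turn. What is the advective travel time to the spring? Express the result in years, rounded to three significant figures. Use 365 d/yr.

For zones in series the flux q is common to all zones; the equivalent conductivity is the harmonic (thickness-weighted) mean, K_eq = L_total / Σ(L_j/K_j).
Σ(L/K) = 579/18.4 + 344/15.3 = 31.47 + 22.48 = 53.95 d
K_eq = L_total / Σ(L/K) = 923 / 53.95 = 17.11 m/d
q = K_eq · i = 17.11 × 0.0021 = 0.03593 m/d (same in every zone)
Zone A: v = q/n = 0.03593/0.32 = 0.1123 m/d → t_A = 579/0.1123 = 5157 d
Zone B: v = q/n = 0.03593/0.08 = 0.4491 m/d → t_B = 344/0.4491 = 766.0 d
Total t = 5157 + 766.0 = 5923 d
   = 5923 / 365 = 16.2 yr

16.2 years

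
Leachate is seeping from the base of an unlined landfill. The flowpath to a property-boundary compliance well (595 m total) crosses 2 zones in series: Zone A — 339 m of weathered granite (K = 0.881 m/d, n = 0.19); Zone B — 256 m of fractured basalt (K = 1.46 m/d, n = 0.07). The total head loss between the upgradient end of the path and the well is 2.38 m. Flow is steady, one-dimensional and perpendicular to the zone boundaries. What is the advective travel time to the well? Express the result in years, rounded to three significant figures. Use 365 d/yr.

53.1 years

Continuity: the same q passes through each zone, so ΔH = q·Σ(L_j/K_j) — the zones act as resistances in series.
Σ(L/K) = 339/0.881 + 256/1.46 = 384.8 + 175.3 = 560.1 d
q = ΔH / Σ(L/K) = 2.38 / 560.1 = 0.004249 m/d (same in every zone)
Zone A: v = q/n = 0.004249/0.19 = 0.02236 m/d → t_A = 339/0.02236 = 15160 d
Zone B: v = q/n = 0.004249/0.07 = 0.06070 m/d → t_B = 256/0.06070 = 4217 d
Total t = 15160 + 4217 = 19380 d
   = 19380 / 365 = 53.1 yr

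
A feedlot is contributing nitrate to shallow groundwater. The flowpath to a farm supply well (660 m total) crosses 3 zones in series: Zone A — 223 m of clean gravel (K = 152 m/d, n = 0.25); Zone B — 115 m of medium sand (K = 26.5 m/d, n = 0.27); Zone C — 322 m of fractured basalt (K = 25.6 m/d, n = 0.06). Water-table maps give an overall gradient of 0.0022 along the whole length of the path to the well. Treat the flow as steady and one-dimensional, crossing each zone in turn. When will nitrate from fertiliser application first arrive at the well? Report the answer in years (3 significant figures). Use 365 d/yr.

Continuity: the same q passes through each zone, so ΔH = q·Σ(L_j/K_j) — the zones act as resistances in series.
Σ(L/K) = 223/152 + 115/26.5 + 322/25.6 = 1.467 + 4.340 + 12.58 = 18.38 d
K_eq = L_total / Σ(L/K) = 660 / 18.38 = 35.90 m/d
q = K_eq · i = 35.90 × 0.0022 = 0.07898 m/d (same in every zone)
Zone A: v = q/n = 0.07898/0.25 = 0.3159 m/d → t_A = 223/0.3159 = 705.9 d
Zone B: v = q/n = 0.07898/0.27 = 0.2925 m/d → t_B = 115/0.2925 = 393.1 d
Zone C: v = q/n = 0.07898/0.06 = 1.316 m/d → t_C = 322/1.316 = 244.6 d
Total t = 705.9 + 393.1 + 244.6 = 1344 d
   = 1344 / 365 = 3.68 yr

3.68 years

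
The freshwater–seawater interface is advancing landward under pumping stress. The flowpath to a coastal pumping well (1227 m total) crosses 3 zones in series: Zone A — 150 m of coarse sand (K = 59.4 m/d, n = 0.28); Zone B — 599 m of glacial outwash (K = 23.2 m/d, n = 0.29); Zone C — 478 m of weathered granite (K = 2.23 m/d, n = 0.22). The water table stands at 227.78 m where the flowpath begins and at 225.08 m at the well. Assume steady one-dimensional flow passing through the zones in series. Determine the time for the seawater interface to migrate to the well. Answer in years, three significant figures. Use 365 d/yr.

79.0 years

Total head drop ΔH = 227.78 − 225.08 = 2.70 m
Steady 1-D flow in series ⇒ the Darcy flux q is identical in every zone and the zone head losses add (resistances L/K in series).
Σ(L/K) = 150/59.4 + 599/23.2 + 478/2.23 = 2.525 + 25.82 + 214.3 = 242.7 d
q = ΔH / Σ(L/K) = 2.70 / 242.7 = 0.01113 m/d (same in every zone)
Zone A: v = q/n = 0.01113/0.28 = 0.03973 m/d → t_A = 150/0.03973 = 3775 d
Zone B: v = q/n = 0.01113/0.29 = 0.03836 m/d → t_B = 599/0.03836 = 15610 d
Zone C: v = q/n = 0.01113/0.22 = 0.05057 m/d → t_C = 478/0.05057 = 9452 d
Total t = 3775 + 15610 + 9452 = 28840 d
   = 28840 / 365 = 79.0 yr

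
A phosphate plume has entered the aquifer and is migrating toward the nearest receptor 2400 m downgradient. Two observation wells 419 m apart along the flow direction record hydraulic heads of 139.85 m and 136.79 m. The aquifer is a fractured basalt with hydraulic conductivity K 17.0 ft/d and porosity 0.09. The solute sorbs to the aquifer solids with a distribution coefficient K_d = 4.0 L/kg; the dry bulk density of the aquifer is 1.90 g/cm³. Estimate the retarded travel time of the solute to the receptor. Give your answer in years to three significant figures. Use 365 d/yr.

Hydraulic gradient i = (139.85 − 136.79) / 419 = 3.06 / 419 = 0.007303
K = 17.0 ft/d × 0.3048 = 5.182 m/d
q = Ki = 5.182 × 0.007303 = 0.03784 m/d
v = Ki/n = 5.182·0.007303/0.09 = 0.4205 m/d
Retardation R = 1 + ρ_b·K_d/n = 1 + 1.90×4.0/0.09 = 85.44
Contaminant velocity v_c = v/R = 0.4205/85.44 = 0.004921 m/d
t = L/v_c = 2400/0.004921 = 487700 d
   = 487700/365 = 1340 yr

1340 years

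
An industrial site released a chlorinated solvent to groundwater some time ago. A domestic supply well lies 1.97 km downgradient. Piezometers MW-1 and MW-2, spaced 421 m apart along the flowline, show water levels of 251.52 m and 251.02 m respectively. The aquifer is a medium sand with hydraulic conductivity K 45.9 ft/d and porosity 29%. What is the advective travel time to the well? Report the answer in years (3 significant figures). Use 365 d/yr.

Hydraulic gradient i = (251.52 − 251.02) / 421 = 0.50 / 421 = 0.001188
K = 45.9 ft/d × 0.3048 = 13.99 m/d
q = Ki = 13.99 × 0.001188 = 0.01662 m/d
Seepage velocity v = q / n = 0.01662 / 0.29 = 0.05730 m/d
L = 1.97 km = 1970 m
t = L / v = 1970 / 0.05730 = 34380 d
   = 34380 / 365 = 94.2 yr

94.2 years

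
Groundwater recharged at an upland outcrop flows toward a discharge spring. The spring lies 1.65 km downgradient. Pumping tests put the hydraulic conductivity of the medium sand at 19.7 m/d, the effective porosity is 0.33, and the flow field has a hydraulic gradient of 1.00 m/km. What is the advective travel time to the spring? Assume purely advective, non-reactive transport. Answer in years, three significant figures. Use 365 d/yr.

75.7 years

Specific discharge q = 19.7 × 0.0010 = 0.01970 m/d
Seepage velocity v = q / n = 0.01970 / 0.33 = 0.05970 m/d
L = 1.65 km = 1650 m
t = L / v = 1650 / 0.05970 = 27640 d
   = 27640 / 365 = 75.7 yr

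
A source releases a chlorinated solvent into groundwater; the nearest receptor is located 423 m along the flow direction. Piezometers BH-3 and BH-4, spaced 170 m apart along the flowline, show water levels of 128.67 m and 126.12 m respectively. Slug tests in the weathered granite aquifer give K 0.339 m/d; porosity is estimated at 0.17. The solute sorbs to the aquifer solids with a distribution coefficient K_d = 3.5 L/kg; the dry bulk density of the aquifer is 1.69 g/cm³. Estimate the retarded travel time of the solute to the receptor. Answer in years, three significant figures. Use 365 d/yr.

Hydraulic gradient i = (128.67 − 126.12) / 170 = 2.55 / 170 = 0.01500
q = Ki = 0.339 × 0.01500 = 0.005085 m/d
Average linear velocity = 0.005085 / 0.17 = 0.02991 m/d
Retardation R = 1 + ρ_b·K_d/n = 1 + 1.69×3.5/0.17 = 35.79
Contaminant velocity v_c = v/R = 0.02991/35.79 = 8.357e-4 m/d
t = L/v_c = 423/8.357e-4 = 506200 d
   = 506200/365 = 1390 yr

1390 years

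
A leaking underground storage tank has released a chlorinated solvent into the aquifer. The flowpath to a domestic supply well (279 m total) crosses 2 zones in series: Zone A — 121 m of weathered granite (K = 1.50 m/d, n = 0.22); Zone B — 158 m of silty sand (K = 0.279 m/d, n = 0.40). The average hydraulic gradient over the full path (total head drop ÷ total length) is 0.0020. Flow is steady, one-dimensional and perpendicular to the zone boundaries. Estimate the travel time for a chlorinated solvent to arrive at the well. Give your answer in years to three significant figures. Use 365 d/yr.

285 years

Continuity: the same q passes through each zone, so ΔH = q·Σ(L_j/K_j) — the zones act as resistances in series.
Σ(L/K) = 121/1.50 + 158/0.279 = 80.67 + 566.3 = 647.0 d
K_eq = L_total / Σ(L/K) = 279 / 647.0 = 0.4312 m/d
q = K_eq · i = 0.4312 × 0.0020 = 8.625e-4 m/d (same in every zone)
Zone A: v = q/n = 8.625e-4/0.22 = 0.003920 m/d → t_A = 121/0.003920 = 30860 d
Zone B: v = q/n = 8.625e-4/0.40 = 0.002156 m/d → t_B = 158/0.002156 = 73280 d
Total t = 30860 + 73280 = 104100 d
   = 104100 / 365 = 285 yr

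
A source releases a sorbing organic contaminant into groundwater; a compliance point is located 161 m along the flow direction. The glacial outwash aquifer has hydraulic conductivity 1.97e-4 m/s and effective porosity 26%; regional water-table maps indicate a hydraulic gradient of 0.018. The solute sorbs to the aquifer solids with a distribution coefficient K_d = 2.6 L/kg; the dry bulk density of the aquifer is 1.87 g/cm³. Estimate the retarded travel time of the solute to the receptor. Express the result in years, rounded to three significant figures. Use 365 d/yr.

K = 1.97e-4 m/s × 86400 s/d = 17.02 m/d
Darcy flux q = K·i = 17.02 × 0.018 = 0.3064 m/d
v = Ki/n = 17.02·0.018/0.26 = 1.178 m/d
Retardation R = 1 + ρ_b·K_d/n = 1 + 1.87×2.6/0.26 = 19.70
Contaminant velocity v_c = v/R = 1.178/19.70 = 0.05982 m/d
t = L/v_c = 161/0.05982 = 2692 d
   = 2692/365 = 7.37 yr

7.37 years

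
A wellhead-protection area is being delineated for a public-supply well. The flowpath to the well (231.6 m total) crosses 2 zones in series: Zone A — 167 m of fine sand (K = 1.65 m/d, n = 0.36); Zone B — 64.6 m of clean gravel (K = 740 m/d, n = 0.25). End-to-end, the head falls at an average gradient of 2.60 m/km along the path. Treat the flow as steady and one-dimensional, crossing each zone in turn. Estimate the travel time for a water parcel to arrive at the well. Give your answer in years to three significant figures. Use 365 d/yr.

35.2 years

Continuity: the same q passes through each zone, so ΔH = q·Σ(L_j/K_j) — the zones act as resistances in series.
Σ(L/K) = 167/1.65 + 64.6/740 = 101.2 + 0.08730 = 101.3 d
K_eq = L_total / Σ(L/K) = 231.6 / 101.3 = 2.286 m/d
q = K_eq · i = 2.286 × 0.0026 = 0.005944 m/d (same in every zone)
Zone A: v = q/n = 0.005944/0.36 = 0.01651 m/d → t_A = 167/0.01651 = 10110 d
Zone B: v = q/n = 0.005944/0.25 = 0.02378 m/d → t_B = 64.6/0.02378 = 2717 d
Total t = 10110 + 2717 = 12830 d
   = 12830 / 365 = 35.2 yr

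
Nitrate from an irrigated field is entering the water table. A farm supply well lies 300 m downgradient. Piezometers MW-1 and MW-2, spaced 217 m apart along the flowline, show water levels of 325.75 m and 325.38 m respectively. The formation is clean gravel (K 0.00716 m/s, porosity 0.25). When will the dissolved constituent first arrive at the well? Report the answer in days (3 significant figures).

Hydraulic gradient i = (325.75 − 325.38) / 217 = 0.37 / 217 = 0.001705
K = 0.00716 m/s × 86400 s/d = 618.6 m/d
q = Ki = 618.6 × 0.001705 = 1.055 m/d
Seepage velocity v = q / n = 1.055 / 0.25 = 4.219 m/d
t = L / v = 300 / 4.219 = 71.10 d

71.1 days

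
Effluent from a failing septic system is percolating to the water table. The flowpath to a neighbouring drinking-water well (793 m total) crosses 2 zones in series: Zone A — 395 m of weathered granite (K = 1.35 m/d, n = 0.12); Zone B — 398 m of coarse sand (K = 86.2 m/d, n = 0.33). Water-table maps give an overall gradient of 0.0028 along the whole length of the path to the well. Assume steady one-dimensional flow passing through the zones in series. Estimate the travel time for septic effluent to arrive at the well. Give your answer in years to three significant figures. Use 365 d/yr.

65.5 years

Steady 1-D flow in series ⇒ the Darcy flux q is identical in every zone and the zone head losses add (resistances L/K in series).
Σ(L/K) = 395/1.35 + 398/86.2 = 292.6 + 4.617 = 297.2 d
K_eq = L_total / Σ(L/K) = 793 / 297.2 = 2.668 m/d
q = K_eq · i = 2.668 × 0.0028 = 0.007471 m/d (same in every zone)
Zone A: v = q/n = 0.007471/0.12 = 0.06226 m/d → t_A = 395/0.06226 = 6345 d
Zone B: v = q/n = 0.007471/0.33 = 0.02264 m/d → t_B = 398/0.02264 = 17580 d
Total t = 6345 + 17580 = 23930 d
   = 23930 / 365 = 65.5 yr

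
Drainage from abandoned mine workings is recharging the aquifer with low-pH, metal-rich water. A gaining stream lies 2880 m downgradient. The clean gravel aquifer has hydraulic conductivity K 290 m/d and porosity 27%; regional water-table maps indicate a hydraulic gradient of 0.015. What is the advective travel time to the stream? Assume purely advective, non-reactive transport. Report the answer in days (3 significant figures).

179 days

Specific discharge q = 290 × 0.015 = 4.350 m/d
Seepage velocity v = q / n = 4.350 / 0.27 = 16.11 m/d
t = L / v = 2880 / 16.11 = 178.8 d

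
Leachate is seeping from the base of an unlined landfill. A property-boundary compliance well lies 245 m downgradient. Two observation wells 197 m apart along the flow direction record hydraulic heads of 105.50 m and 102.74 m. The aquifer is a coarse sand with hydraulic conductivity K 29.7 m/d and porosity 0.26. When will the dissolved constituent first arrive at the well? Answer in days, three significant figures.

Hydraulic gradient i = (105.50 − 102.74) / 197 = 2.76 / 197 = 0.01401
Specific discharge q = 29.7 × 0.01401 = 0.4161 m/d
v = Ki/n = 29.7·0.01401/0.26 = 1.600 m/d
t = L / v = 245 / 1.600 = 153.1 d

153 days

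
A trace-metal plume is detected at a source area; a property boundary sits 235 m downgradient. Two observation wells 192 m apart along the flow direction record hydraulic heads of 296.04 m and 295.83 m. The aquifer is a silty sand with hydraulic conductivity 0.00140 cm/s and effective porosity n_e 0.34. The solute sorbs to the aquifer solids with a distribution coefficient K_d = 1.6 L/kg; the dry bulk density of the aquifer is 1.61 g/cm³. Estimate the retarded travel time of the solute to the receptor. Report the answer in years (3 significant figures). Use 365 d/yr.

Hydraulic gradient i = (296.04 − 295.83) / 192 = 0.21 / 192 = 0.001094
K = 0.00140 cm/s × 864 = 1.210 m/d
q = Ki = 1.210 × 0.001094 = 0.001323 m/d
Average linear velocity = 0.001323 / 0.34 = 0.003891 m/d
Retardation R = 1 + ρ_b·K_d/n = 1 + 1.61×1.6/0.34 = 8.576
Contaminant velocity v_c = v/R = 0.003891/8.576 = 4.537e-4 m/d
t = L/v_c = 235/4.537e-4 = 518000 d
   = 518000/365 = 1420 yr

1420 years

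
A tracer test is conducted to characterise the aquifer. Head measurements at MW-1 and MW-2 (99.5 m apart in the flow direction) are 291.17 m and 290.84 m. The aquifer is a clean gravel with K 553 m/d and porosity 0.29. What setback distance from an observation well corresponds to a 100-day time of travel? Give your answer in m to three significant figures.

Hydraulic gradient i = (291.17 − 290.84) / 99.5 = 0.33 / 99.5 = 0.003317
q = Ki = 553 × 0.003317 = 1.834 m/d
Average linear velocity = 1.834 / 0.29 = 6.324 m/d
L = v × T = 6.324 × 100 = 632.4 m

632 m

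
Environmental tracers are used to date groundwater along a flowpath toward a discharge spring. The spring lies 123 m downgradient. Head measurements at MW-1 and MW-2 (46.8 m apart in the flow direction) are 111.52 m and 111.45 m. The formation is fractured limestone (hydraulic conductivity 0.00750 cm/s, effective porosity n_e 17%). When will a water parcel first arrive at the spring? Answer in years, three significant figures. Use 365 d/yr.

Hydraulic gradient i = (111.52 − 111.45) / 46.8 = 0.07 / 46.8 = 0.001496
K = 0.00750 cm/s × 864 = 6.480 m/d
Darcy flux q = K·i = 6.480 × 0.001496 = 0.009692 m/d
v_s = q/n_e = 0.009692/0.17 = 0.05701 m/d
t = L / v = 123 / 0.05701 = 2157 d
   = 2157 / 365 = 5.91 yr

5.91 years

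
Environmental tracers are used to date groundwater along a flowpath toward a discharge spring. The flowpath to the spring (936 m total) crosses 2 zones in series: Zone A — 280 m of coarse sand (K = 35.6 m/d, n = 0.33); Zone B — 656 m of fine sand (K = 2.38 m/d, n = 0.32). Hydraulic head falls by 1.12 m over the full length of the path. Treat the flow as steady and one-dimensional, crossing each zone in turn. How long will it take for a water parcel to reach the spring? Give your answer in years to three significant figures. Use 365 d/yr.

Steady 1-D flow in series ⇒ the Darcy flux q is identical in every zone and the zone head losses add (resistances L/K in series).
Σ(L/K) = 280/35.6 + 656/2.38 = 7.865 + 275.6 = 283.5 d
q = ΔH / Σ(L/K) = 1.12 / 283.5 = 0.003951 m/d (same in every zone)
Zone A: v = q/n = 0.003951/0.33 = 0.01197 m/d → t_A = 280/0.01197 = 23390 d
Zone B: v = q/n = 0.003951/0.32 = 0.01235 m/d → t_B = 656/0.01235 = 53140 d
Total t = 23390 + 53140 = 76520 d
   = 76520 / 365 = 210 yr

210 years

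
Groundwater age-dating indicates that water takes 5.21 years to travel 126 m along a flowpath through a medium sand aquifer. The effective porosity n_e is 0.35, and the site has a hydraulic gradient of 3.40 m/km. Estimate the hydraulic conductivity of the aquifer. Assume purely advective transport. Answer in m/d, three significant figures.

t = 5.21 years = 1902 d
v = L / t = 126 / 1902 = 0.06626 m/d
K = v · n / i = 0.06626 × 0.35 / 0.0034 = 6.82 m/d

6.82 m/d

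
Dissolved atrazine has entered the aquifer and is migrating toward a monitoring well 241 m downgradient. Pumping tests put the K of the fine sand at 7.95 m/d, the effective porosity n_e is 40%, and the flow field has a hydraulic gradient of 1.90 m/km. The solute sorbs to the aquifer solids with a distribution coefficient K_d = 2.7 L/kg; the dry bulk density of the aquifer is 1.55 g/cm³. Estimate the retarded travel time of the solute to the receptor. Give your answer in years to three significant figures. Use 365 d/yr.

200 years

q = Ki = 7.95 × 0.0019 = 0.01511 m/d
Average linear velocity = 0.01511 / 0.40 = 0.03776 m/d
Retardation R = 1 + ρ_b·K_d/n = 1 + 1.55×2.7/0.40 = 11.46
Contaminant velocity v_c = v/R = 0.03776/11.46 = 0.003294 m/d
t = L/v_c = 241/0.003294 = 73150 d
   = 73150/365 = 200 yr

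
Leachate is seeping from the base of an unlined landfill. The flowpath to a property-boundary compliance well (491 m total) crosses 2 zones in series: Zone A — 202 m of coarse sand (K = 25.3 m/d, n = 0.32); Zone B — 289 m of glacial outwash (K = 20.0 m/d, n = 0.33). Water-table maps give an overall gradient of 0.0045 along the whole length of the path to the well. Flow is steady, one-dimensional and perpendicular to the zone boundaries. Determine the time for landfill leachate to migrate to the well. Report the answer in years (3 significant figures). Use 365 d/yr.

4.45 years

For zones in series the flux q is common to all zones; the equivalent conductivity is the harmonic (thickness-weighted) mean, K_eq = L_total / Σ(L_j/K_j).
Σ(L/K) = 202/25.3 + 289/20.0 = 7.984 + 14.45 = 22.43 d
K_eq = L_total / Σ(L/K) = 491 / 22.43 = 21.89 m/d
q = K_eq · i = 21.89 × 0.0045 = 0.09849 m/d (same in every zone)
Zone A: v = q/n = 0.09849/0.32 = 0.3078 m/d → t_A = 202/0.3078 = 656.3 d
Zone B: v = q/n = 0.09849/0.33 = 0.2984 m/d → t_B = 289/0.2984 = 968.3 d
Total t = 656.3 + 968.3 = 1625 d
   = 1625 / 365 = 4.45 yr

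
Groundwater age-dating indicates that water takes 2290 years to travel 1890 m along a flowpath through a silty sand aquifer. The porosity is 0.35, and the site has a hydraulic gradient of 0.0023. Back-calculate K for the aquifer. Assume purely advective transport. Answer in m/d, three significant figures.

0.344 m/d

t = 2290 years = 835900 d
v = L / t = 1890 / 835900 = 0.002261 m/d
K = v · n / i = 0.002261 × 0.35 / 0.0023 = 0.344 m/d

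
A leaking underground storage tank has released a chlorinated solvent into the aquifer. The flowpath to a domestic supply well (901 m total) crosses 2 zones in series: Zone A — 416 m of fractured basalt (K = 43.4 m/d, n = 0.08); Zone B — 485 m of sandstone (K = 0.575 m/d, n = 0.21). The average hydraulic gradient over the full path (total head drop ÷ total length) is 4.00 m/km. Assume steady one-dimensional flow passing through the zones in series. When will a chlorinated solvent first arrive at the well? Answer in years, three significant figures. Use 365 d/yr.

87.6 years

For zones in series the flux q is common to all zones; the equivalent conductivity is the harmonic (thickness-weighted) mean, K_eq = L_total / Σ(L_j/K_j).
Σ(L/K) = 416/43.4 + 485/0.575 = 9.585 + 843.5 = 853.1 d
K_eq = L_total / Σ(L/K) = 901 / 853.1 = 1.056 m/d
q = K_eq · i = 1.056 × 0.0040 = 0.004225 m/d (same in every zone)
Zone A: v = q/n = 0.004225/0.08 = 0.05281 m/d → t_A = 416/0.05281 = 7877 d
Zone B: v = q/n = 0.004225/0.21 = 0.02012 m/d → t_B = 485/0.02012 = 24110 d
Total t = 7877 + 24110 = 31990 d
   = 31990 / 365 = 87.6 yr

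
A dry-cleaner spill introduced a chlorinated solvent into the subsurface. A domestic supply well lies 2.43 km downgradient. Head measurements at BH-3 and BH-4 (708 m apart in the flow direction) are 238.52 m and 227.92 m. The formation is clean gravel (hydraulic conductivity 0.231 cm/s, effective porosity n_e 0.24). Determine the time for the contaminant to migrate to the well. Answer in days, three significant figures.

195 days

Hydraulic gradient i = (238.52 − 227.92) / 708 = 10.60 / 708 = 0.01497
K = 0.231 cm/s × 864 = 199.6 m/d
Darcy flux q = K·i = 199.6 × 0.01497 = 2.988 m/d
v_s = q/n_e = 2.988/0.24 = 12.45 m/d
L = 2.43 km = 2430 m
t = L / v = 2430 / 12.45 = 195.2 d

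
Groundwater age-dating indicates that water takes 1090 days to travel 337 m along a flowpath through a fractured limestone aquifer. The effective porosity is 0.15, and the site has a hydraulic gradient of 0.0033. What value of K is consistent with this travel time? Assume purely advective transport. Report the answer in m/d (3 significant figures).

14.1 m/d

v = L / t = 337 / 1090 = 0.3092 m/d
K = v · n / i = 0.3092 × 0.15 / 0.0033 = 14.1 m/d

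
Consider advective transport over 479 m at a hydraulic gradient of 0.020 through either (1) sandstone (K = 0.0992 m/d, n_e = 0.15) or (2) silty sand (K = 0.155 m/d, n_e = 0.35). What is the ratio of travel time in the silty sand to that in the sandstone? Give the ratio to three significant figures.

1.49

Unit 1 (sandstone): v = 0.0992×0.020/0.15 = 0.01323 m/d, t = 479/0.01323 = 36210 d
Unit 2 (silty sand): v = 0.155×0.020/0.35 = 0.008857 m/d, t = 479/0.008857 = 54080 d
t(silty sand) / t(sandstone) = 54080/36210 = 1.49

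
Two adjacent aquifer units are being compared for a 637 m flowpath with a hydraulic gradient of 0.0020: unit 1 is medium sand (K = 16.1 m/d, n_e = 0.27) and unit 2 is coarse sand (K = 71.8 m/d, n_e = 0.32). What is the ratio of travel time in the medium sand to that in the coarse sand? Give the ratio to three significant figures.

Unit 1 (medium sand): v = 16.1×0.0020/0.27 = 0.1193 m/d, t = 637/0.1193 = 5341 d
Unit 2 (coarse sand): v = 71.8×0.0020/0.32 = 0.4488 m/d, t = 637/0.4488 = 1419 d
t(medium sand) / t(coarse sand) = 5341/1419 = 3.76

3.76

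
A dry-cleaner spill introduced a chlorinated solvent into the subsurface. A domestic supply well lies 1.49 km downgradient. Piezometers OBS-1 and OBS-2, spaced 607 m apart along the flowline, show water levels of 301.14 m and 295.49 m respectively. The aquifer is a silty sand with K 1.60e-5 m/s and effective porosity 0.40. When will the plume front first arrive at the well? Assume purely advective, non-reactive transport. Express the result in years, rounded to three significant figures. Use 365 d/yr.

Hydraulic gradient i = (301.14 − 295.49) / 607 = 5.65 / 607 = 0.009308
K = 1.60e-5 m/s × 86400 s/d = 1.382 m/d
q = Ki = 1.382 × 0.009308 = 0.01287 m/d
v = Ki/n = 1.382·0.009308/0.40 = 0.03217 m/d
L = 1.49 km = 1490 m
t = L / v = 1490 / 0.03217 = 46320 d
   = 46320 / 365 = 127 yr

127 years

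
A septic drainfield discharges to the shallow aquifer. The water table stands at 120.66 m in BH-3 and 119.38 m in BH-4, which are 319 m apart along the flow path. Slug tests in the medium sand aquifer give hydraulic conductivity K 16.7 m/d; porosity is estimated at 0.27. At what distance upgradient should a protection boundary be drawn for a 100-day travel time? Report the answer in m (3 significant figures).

Hydraulic gradient i = (120.66 − 119.38) / 319 = 1.28 / 319 = 0.004013
Specific discharge q = 16.7 × 0.004013 = 0.06701 m/d
Seepage velocity v = q / n = 0.06701 / 0.27 = 0.2482 m/d
L = v × T = 0.2482 × 100 = 24.82 m

24.8 m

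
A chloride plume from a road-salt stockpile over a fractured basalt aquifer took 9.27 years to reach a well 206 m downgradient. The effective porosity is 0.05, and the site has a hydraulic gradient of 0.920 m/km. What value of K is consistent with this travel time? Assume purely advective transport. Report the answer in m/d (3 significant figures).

3.31 m/d

t = 9.27 years = 3384 d
v = L / t = 206 / 3384 = 0.06088 m/d
K = v · n / i = 0.06088 × 0.05 / 9.2e-4 = 3.31 m/d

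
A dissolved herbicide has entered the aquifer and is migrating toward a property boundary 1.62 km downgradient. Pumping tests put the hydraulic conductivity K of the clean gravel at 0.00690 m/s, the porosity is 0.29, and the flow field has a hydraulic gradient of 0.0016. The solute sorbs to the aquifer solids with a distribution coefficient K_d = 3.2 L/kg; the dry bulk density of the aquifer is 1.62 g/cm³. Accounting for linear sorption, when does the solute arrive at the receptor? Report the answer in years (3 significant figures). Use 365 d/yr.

25.5 years

K = 0.00690 m/s × 86400 s/d = 596.2 m/d
q = Ki = 596.2 × 0.0016 = 0.9539 m/d
v_s = q/n_e = 0.9539/0.29 = 3.289 m/d
Retardation R = 1 + ρ_b·K_d/n = 1 + 1.62×3.2/0.29 = 18.88
Contaminant velocity v_c = v/R = 3.289/18.88 = 0.1743 m/d
L = 1.62 km = 1620 m
t = L/v_c = 1620/0.1743 = 9297 d
   = 9297/365 = 25.5 yr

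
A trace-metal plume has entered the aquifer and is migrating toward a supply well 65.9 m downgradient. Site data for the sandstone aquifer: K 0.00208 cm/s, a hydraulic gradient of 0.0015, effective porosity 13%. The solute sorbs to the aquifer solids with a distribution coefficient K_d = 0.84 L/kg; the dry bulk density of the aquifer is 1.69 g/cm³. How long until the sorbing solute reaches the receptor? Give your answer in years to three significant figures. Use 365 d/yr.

K = 0.00208 cm/s × 864 = 1.797 m/d
Darcy flux q = K·i = 1.797 × 0.0015 = 0.002696 m/d
v_s = q/n_e = 0.002696/0.13 = 0.02074 m/d
Retardation R = 1 + ρ_b·K_d/n = 1 + 1.69×0.84/0.13 = 11.92
Contaminant velocity v_c = v/R = 0.02074/11.92 = 0.001740 m/d
t = L/v_c = 65.9/0.001740 = 37880 d
   = 37880/365 = 104 yr

104 years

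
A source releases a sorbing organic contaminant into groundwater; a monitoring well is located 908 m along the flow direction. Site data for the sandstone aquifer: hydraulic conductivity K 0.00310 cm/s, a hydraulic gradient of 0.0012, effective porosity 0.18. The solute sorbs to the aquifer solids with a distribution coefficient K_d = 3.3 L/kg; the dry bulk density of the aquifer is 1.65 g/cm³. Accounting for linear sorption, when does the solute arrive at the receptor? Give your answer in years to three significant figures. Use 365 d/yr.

4350 years

K = 0.00310 cm/s × 864 = 2.678 m/d
Specific discharge q = 2.678 × 0.0012 = 0.003214 m/d
Seepage velocity v = q / n = 0.003214 / 0.18 = 0.01786 m/d
Retardation R = 1 + ρ_b·K_d/n = 1 + 1.65×3.3/0.18 = 31.25
Contaminant velocity v_c = v/R = 0.01786/31.25 = 5.714e-4 m/d
t = L/v_c = 908/5.714e-4 = 1.589e6 d
   = 1.589e6/365 = 4350 yr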